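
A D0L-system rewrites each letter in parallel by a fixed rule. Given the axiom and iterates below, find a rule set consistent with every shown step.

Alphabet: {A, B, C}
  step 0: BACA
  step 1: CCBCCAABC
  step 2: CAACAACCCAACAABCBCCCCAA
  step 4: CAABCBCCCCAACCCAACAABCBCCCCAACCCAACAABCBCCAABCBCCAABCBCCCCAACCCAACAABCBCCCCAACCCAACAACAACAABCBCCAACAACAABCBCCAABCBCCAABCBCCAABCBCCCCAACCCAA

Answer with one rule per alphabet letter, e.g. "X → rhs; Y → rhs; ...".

A->BC, B->CC, C->CAA

  step 1 ⇒ step 2: CCBCCAABC ⇒ CAA·CAA·CC·CAA·CAA·BC·BC·CC·CAA
    A ↦ BC
    B ↦ CC
    C ↦ CAA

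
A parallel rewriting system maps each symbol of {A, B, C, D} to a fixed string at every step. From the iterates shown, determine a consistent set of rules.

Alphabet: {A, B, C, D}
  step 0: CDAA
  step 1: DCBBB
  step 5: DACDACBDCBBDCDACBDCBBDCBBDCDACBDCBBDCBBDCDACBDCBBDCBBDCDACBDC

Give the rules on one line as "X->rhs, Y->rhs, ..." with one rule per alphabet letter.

  step 0 ⇒ step 1: CDAA ⇒ DC·B·B·B
    A ↦ B
    C ↦ DC
    D ↦ B
    B ↦ DAC  (constrained at step 1)

A->B, B->DAC, C->DC, D->B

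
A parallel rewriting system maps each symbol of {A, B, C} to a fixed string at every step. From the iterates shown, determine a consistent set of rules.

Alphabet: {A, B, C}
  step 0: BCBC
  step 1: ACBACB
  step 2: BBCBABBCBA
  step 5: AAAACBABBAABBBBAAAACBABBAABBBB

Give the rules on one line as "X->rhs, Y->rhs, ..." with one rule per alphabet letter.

  step 1 ⇒ step 2: ACBACB ⇒ BB·CB·A·BB·CB·A
    A ↦ BB
    B ↦ A
    C ↦ CB

A->BB, B->A, C->CB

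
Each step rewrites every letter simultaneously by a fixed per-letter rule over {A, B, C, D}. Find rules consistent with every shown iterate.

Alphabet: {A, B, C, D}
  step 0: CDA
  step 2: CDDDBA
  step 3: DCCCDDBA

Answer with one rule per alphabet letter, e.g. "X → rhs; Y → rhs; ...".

  step 2 ⇒ step 3: CDDDBA ⇒ D·C·C·C·DD·BA
    A ↦ BA
    B ↦ DD
    C ↦ D
    D ↦ C

A->BA, B->DD, C->D, D->C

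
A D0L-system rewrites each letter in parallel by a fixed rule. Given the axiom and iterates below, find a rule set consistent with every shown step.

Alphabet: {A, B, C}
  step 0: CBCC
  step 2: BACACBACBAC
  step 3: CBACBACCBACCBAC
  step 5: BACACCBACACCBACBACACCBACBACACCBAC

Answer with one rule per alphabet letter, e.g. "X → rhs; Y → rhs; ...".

  step 2 ⇒ step 3: BACACBACBAC ⇒ C·B·AC·B·AC·C·B·AC·C·B·AC
    A ↦ B
    B ↦ C
    C ↦ AC

A->B, B->C, C->AC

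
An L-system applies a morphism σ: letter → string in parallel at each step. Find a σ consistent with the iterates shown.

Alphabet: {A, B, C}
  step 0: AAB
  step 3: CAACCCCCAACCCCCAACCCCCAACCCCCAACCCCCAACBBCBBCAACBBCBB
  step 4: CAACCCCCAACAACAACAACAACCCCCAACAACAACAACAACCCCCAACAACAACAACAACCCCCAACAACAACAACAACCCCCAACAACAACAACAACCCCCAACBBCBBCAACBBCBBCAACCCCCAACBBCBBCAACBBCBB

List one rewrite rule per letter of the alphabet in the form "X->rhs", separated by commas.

A->CC, B->CBB, C->CAA

  step 3 ⇒ step 4: CAACCCCCAACCCCCAACCCCCAACCCCCAACCCCCAACBBCBBCAACBBCBB ⇒ CAA·CC·CC·CAA·CAA·CAA·CAA·CAA·CC·CC·CAA·CAA·CAA·CAA·CAA·CC·CC·CAA·CAA·CAA·CAA·CAA·CC·CC·CAA·CAA·CAA·CAA·CAA·CC·CC·CAA·CAA·CAA·CAA·CAA·CC·CC·CAA·CBB·CBB·CAA·CBB·CBB·CAA·CC·CC·CAA·CBB·CBB·CAA·CBB·CBB
    A ↦ CC
    B ↦ CBB
    C ↦ CAA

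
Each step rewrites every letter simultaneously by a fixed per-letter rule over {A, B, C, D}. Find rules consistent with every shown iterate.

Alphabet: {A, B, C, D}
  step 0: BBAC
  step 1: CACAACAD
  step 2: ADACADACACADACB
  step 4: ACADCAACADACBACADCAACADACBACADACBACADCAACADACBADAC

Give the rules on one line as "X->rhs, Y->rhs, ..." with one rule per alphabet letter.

  step 1 ⇒ step 2: CACAACAD ⇒ AD·AC·AD·AC·AC·AD·AC·B
    A ↦ AC
    C ↦ AD
    D ↦ B
  step 0 ⇒ step 1: BBAC ⇒ CA·CA·AC·AD
    B ↦ CA

A->AC, B->CA, C->AD, D->B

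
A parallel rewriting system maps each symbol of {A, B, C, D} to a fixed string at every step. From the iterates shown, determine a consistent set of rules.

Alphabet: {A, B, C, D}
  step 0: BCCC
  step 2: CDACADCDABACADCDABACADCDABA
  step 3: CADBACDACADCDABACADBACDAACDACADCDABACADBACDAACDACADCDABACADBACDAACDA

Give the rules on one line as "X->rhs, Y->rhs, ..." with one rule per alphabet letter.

A->CDA, B->A, C->CAD, D->BA

  step 2 ⇒ step 3: CDACADCDABACADCDABACADCDABA ⇒ CAD·BA·CDA·CAD·CDA·BA·CAD·BA·CDA·A·CDA·CAD·CDA·BA·CAD·BA·CDA·A·CDA·CAD·CDA·BA·CAD·BA·CDA·A·CDA
    A ↦ CDA
    B ↦ A
    C ↦ CAD
    D ↦ BA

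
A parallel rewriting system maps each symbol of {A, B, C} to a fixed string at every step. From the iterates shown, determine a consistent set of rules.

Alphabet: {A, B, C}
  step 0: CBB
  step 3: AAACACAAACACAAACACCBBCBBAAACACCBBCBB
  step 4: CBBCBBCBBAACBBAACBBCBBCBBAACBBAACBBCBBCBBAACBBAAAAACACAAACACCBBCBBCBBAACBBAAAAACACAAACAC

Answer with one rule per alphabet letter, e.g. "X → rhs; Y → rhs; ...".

A->CBB, B->AC, C->AA

  step 3 ⇒ step 4: AAACACAAACACAAACACCBBCBBAAACACCBBCBB ⇒ CBB·CBB·CBB·AA·CBB·AA·CBB·CBB·CBB·AA·CBB·AA·CBB·CBB·CBB·AA·CBB·AA·AA·AC·AC·AA·AC·AC·CBB·CBB·CBB·AA·CBB·AA·AA·AC·AC·AA·AC·AC
    A ↦ CBB
    B ↦ AC
    C ↦ AA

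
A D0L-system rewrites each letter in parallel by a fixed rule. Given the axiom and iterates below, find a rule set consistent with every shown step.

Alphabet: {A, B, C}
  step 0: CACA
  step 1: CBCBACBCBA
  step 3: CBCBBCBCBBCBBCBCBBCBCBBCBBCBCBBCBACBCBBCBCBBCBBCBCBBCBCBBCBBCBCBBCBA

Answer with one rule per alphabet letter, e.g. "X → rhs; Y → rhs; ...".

A->CBA, B->CBB, C->CB

  step 0 ⇒ step 1: CACA ⇒ CB·CBA·CB·CBA
    A ↦ CBA
    C ↦ CB
    B ↦ CBB  (constrained at step 1)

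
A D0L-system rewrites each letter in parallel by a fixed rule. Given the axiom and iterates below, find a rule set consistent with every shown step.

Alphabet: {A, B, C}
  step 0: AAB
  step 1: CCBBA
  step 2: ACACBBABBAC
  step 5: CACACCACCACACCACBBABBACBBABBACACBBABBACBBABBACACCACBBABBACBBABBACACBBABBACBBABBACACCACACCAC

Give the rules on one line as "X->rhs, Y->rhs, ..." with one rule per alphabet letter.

A->C, B->BBA, C->AC

  step 1 ⇒ step 2: CCBBA ⇒ AC·AC·BBA·BBA·C
    A ↦ C
    B ↦ BBA
    C ↦ AC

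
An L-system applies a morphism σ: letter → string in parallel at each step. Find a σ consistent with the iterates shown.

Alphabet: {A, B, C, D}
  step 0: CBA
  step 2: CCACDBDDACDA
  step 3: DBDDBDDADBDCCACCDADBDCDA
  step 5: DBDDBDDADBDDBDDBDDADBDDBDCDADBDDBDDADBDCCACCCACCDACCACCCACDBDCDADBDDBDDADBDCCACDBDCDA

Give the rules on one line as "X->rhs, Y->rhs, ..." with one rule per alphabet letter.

A->DA, B->CA, C->DBD, D->C

  step 2 ⇒ step 3: CCACDBDDACDA ⇒ DBD·DBD·DA·DBD·C·CA·C·C·DA·DBD·C·DA
    A ↦ DA
    B ↦ CA
    C ↦ DBD
    D ↦ C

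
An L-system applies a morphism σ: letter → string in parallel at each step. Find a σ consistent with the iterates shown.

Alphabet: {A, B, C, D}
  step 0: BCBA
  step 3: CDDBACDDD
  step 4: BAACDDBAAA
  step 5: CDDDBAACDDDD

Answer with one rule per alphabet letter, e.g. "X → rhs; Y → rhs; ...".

A->D, B->CD, C->B, D->A

  step 4 ⇒ step 5: BAACDDBAAA ⇒ CD·D·D·B·A·A·CD·D·D·D
    A ↦ D
    B ↦ CD
    C ↦ B
    D ↦ A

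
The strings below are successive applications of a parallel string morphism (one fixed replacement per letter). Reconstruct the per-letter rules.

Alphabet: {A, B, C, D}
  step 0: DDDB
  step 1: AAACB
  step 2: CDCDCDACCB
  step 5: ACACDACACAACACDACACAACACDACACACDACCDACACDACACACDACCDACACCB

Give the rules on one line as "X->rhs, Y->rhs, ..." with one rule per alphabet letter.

  step 1 ⇒ step 2: AAACB ⇒ CD·CD·CD·AC·CB
    A ↦ CD
    B ↦ CB
    C ↦ AC
  step 0 ⇒ step 1: DDDB ⇒ A·A·A·CB
    D ↦ A

A->CD, B->CB, C->AC, D->A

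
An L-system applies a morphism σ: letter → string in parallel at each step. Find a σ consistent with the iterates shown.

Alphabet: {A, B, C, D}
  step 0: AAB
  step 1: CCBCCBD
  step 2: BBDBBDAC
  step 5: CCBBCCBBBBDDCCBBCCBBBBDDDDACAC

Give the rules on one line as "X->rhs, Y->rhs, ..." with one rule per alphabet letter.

  step 1 ⇒ step 2: CCBCCBD ⇒ B·B·D·B·B·D·AC
    B ↦ D
    C ↦ B
    D ↦ AC
  step 0 ⇒ step 1: AAB ⇒ CCB·CCB·D
    A ↦ CCB

A->CCB, B->D, C->B, D->AC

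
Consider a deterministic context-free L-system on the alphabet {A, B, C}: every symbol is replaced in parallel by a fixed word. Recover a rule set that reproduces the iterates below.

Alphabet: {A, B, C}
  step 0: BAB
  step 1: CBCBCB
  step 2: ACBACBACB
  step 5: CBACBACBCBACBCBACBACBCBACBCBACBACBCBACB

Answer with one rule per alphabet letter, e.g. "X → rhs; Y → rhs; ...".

  step 1 ⇒ step 2: CBCBCB ⇒ A·CB·A·CB·A·CB
    B ↦ CB
    C ↦ A
  step 0 ⇒ step 1: BAB ⇒ CB·CB·CB
    A ↦ CB

A->CB, B->CB, C->A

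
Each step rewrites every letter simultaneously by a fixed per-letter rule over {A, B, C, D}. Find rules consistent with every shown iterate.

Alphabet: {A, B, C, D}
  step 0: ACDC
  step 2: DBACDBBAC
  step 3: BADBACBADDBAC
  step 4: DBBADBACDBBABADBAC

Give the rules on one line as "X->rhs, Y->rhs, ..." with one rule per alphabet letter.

  step 3 ⇒ step 4: BADBACBADDBAC ⇒ D·B·BA·D·B·AC·D·B·BA·BA·D·B·AC
    A ↦ B
    B ↦ D
    C ↦ AC
    D ↦ BA

A->B, B->D, C->AC, D->BA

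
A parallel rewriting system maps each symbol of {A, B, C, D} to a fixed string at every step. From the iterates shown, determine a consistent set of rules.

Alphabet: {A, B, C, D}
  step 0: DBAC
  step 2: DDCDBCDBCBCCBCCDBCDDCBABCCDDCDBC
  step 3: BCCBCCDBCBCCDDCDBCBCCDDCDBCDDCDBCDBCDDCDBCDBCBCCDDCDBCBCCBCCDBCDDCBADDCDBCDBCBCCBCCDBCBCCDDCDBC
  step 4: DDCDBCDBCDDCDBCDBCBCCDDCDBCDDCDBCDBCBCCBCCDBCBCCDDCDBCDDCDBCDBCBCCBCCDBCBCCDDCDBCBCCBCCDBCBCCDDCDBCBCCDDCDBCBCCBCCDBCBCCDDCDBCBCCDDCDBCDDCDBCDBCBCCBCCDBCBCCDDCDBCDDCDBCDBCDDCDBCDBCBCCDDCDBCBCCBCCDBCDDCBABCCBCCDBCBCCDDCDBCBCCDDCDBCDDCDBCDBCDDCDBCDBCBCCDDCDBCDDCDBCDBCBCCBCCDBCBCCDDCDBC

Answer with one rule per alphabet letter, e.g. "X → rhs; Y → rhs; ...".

A->BA, B->DDC, C->DBC, D->BCC

  step 3 ⇒ step 4: BCCBCCDBCBCCDDCDBCBCCDDCDBCDDCDBCDBCDDCDBCDBCBCCDDCDBCBCCBCCDBCDDCBADDCDBCDBCBCCBCCDBCBCCDDCDBC ⇒ DDC·DBC·DBC·DDC·DBC·DBC·BCC·DDC·DBC·DDC·DBC·DBC·BCC·BCC·DBC·BCC·DDC·DBC·DDC·DBC·DBC·BCC·BCC·DBC·BCC·DDC·DBC·BCC·BCC·DBC·BCC·DDC·DBC·BCC·DDC·DBC·BCC·BCC·DBC·BCC·DDC·DBC·BCC·DDC·DBC·DDC·DBC·DBC·BCC·BCC·DBC·BCC·DDC·DBC·DDC·DBC·DBC·DDC·DBC·DBC·BCC·DDC·DBC·BCC·BCC·DBC·DDC·BA·BCC·BCC·DBC·BCC·DDC·DBC·BCC·DDC·DBC·DDC·DBC·DBC·DDC·DBC·DBC·BCC·DDC·DBC·DDC·DBC·DBC·BCC·BCC·DBC·BCC·DDC·DBC
    A ↦ BA
    B ↦ DDC
    C ↦ DBC
    D ↦ BCC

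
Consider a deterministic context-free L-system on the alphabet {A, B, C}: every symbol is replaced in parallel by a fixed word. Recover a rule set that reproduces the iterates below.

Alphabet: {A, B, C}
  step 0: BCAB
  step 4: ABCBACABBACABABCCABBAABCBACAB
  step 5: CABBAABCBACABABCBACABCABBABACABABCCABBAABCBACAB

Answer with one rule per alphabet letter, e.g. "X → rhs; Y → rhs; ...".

A->C, B->AB, C->BA

  step 4 ⇒ step 5: ABCBACABBACABABCCABBAABCBACAB ⇒ C·AB·BA·AB·C·BA·C·AB·AB·C·BA·C·AB·C·AB·BA·BA·C·AB·AB·C·C·AB·BA·AB·C·BA·C·AB
    A ↦ C
    B ↦ AB
    C ↦ BA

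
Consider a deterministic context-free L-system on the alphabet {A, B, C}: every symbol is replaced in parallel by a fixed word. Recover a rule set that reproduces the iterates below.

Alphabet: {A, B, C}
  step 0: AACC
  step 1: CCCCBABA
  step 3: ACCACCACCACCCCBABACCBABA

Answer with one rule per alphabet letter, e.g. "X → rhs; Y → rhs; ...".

  step 0 ⇒ step 1: AACC ⇒ CC·CC·BA·BA
    A ↦ CC
    C ↦ BA
    B ↦ A  (constrained at step 1)

A->CC, B->A, C->BA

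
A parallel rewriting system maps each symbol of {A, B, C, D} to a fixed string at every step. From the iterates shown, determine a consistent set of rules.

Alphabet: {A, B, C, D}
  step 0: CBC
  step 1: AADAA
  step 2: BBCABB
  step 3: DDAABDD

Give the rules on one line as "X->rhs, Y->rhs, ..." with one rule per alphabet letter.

  step 2 ⇒ step 3: BBCABB ⇒ D·D·AA·B·D·D
    A ↦ B
    B ↦ D
    C ↦ AA
  step 1 ⇒ step 2: AADAA ⇒ B·B·CA·B·B
    D ↦ CA

A->B, B->D, C->AA, D->CA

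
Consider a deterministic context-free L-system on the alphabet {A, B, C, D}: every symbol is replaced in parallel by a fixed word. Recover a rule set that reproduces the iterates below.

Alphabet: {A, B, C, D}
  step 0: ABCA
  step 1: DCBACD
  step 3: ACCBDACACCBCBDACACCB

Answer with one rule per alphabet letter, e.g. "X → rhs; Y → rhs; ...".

  step 0 ⇒ step 1: ABCA ⇒ D·CB·AC·D
    A ↦ D
    B ↦ CB
    C ↦ AC
    D ↦ CB  (constrained at step 1)

A->D, B->CB, C->AC, D->CB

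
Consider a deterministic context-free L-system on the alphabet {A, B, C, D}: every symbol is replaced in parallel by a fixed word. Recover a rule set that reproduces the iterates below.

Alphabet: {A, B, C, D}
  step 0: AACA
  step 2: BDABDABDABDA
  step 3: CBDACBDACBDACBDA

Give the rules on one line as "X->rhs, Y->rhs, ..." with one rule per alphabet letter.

  step 2 ⇒ step 3: BDABDABDABDA ⇒ C·B·DA·C·B·DA·C·B·DA·C·B·DA
    A ↦ DA
    B ↦ C
    D ↦ B
    C ↦ DA  (constrained at step 0)

A->DA, B->C, C->DA, D->B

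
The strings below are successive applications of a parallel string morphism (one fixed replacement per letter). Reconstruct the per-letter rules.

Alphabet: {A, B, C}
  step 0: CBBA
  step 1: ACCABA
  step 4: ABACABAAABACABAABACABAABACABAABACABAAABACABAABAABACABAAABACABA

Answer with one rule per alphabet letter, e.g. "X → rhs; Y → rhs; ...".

A->ABA, B->C, C->A

  step 0 ⇒ step 1: CBBA ⇒ A·C·C·ABA
    A ↦ ABA
    B ↦ C
    C ↦ A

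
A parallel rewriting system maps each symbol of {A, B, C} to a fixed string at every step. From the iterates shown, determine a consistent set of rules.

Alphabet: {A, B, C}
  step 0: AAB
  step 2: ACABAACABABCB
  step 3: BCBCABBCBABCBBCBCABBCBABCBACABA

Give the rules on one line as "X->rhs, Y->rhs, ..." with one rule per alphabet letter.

  step 2 ⇒ step 3: ACABAACABABCB ⇒ BCB·CAB·BCB·A·BCB·BCB·CAB·BCB·A·BCB·A·CAB·A
    A ↦ BCB
    B ↦ A
    C ↦ CAB

A->BCB, B->A, C->CAB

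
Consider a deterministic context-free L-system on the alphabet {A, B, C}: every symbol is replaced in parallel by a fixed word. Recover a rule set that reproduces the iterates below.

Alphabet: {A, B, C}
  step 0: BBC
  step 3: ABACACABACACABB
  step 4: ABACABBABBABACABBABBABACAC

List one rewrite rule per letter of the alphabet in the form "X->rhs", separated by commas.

A->AB, B->AC, C->B

  step 3 ⇒ step 4: ABACACABACACABB ⇒ AB·AC·AB·B·AB·B·AB·AC·AB·B·AB·B·AB·AC·AC
    A ↦ AB
    B ↦ AC
    C ↦ B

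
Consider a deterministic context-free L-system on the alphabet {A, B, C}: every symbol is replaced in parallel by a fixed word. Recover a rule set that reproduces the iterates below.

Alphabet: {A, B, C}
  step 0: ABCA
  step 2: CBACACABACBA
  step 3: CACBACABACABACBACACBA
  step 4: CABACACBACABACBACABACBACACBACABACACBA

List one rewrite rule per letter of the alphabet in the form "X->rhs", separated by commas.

  step 3 ⇒ step 4: CACBACABACABACBACACBA ⇒ CA·BA·CA·C·BA·CA·BA·C·BA·CA·BA·C·BA·CA·C·BA·CA·BA·CA·C·BA
    A ↦ BA
    B ↦ C
    C ↦ CA

A->BA, B->C, C->CA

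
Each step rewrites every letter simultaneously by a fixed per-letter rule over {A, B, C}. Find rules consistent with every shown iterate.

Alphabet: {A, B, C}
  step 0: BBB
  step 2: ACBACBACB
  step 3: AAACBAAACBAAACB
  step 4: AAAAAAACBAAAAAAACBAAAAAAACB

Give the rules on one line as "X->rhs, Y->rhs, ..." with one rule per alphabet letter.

A->AA, B->CB, C->A

  step 3 ⇒ step 4: AAACBAAACBAAACB ⇒ AA·AA·AA·A·CB·AA·AA·AA·A·CB·AA·AA·AA·A·CB
    A ↦ AA
    B ↦ CB
    C ↦ A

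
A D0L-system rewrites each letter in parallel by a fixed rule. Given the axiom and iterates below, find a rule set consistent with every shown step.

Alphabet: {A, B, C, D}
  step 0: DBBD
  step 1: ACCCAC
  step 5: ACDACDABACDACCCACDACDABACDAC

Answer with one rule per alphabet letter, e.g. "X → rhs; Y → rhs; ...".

  step 0 ⇒ step 1: DBBD ⇒ AC·C·C·AC
    B ↦ C
    D ↦ AC
    A ↦ DA  (constrained at step 1)
    C ↦ B  (constrained at step 1)

A->DA, B->C, C->B, D->AC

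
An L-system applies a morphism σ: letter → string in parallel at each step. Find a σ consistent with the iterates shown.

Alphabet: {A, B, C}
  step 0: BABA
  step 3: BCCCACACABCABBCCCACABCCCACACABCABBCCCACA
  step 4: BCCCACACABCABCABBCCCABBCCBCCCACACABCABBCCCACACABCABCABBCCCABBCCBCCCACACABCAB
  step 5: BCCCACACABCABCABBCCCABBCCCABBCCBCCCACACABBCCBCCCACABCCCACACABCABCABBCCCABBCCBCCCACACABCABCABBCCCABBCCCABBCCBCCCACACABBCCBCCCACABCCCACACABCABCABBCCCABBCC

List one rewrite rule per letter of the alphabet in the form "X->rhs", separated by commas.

A->B, B->BCC, C->CA

  step 4 ⇒ step 5: BCCCACACABCABCABBCCCABBCCBCCCACACABCABBCCCACACABCABCABBCCCABBCCBCCCACACABCAB ⇒ BCC·CA·CA·CA·B·CA·B·CA·B·BCC·CA·B·BCC·CA·B·BCC·BCC·CA·CA·CA·B·BCC·BCC·CA·CA·BCC·CA·CA·CA·B·CA·B·CA·B·BCC·CA·B·BCC·BCC·CA·CA·CA·B·CA·B·CA·B·BCC·CA·B·BCC·CA·B·BCC·BCC·CA·CA·CA·B·BCC·BCC·CA·CA·BCC·CA·CA·CA·B·CA·B·CA·B·BCC·CA·B·BCC
    A ↦ B
    B ↦ BCC
    C ↦ CA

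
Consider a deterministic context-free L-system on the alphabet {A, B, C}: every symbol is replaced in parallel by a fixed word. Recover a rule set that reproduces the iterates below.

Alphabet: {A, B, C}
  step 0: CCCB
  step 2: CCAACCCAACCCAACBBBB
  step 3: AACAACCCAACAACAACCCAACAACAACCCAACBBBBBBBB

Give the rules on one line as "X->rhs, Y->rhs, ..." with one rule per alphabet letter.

A->C, B->BB, C->AAC

  step 2 ⇒ step 3: CCAACCCAACCCAACBBBB ⇒ AAC·AAC·C·C·AAC·AAC·AAC·C·C·AAC·AAC·AAC·C·C·AAC·BB·BB·BB·BB
    A ↦ C
    B ↦ BB
    C ↦ AAC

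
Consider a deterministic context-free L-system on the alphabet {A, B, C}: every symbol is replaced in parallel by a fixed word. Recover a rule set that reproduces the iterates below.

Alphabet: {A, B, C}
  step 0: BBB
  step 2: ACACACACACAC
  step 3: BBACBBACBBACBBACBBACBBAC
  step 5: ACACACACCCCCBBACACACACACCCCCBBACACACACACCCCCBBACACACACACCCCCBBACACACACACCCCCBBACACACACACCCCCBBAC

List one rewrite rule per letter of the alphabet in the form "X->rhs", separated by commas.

A->BB, B->CC, C->AC

  step 2 ⇒ step 3: ACACACACACAC ⇒ BB·AC·BB·AC·BB·AC·BB·AC·BB·AC·BB·AC
    A ↦ BB
    C ↦ AC
    B ↦ CC  (constrained at step 0)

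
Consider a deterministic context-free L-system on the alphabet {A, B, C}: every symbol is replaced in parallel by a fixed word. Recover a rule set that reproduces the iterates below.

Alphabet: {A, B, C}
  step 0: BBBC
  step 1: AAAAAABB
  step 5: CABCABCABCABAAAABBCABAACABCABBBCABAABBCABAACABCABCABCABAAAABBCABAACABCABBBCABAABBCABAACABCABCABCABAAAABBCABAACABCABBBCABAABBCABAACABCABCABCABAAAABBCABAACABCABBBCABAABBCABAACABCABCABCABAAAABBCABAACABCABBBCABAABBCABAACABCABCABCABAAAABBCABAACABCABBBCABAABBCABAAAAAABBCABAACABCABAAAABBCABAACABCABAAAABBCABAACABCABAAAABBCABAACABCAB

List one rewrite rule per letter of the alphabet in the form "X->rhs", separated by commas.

A->CAB, B->AA, C->BB

  step 0 ⇒ step 1: BBBC ⇒ AA·AA·AA·BB
    B ↦ AA
    C ↦ BB
    A ↦ CAB  (constrained at step 1)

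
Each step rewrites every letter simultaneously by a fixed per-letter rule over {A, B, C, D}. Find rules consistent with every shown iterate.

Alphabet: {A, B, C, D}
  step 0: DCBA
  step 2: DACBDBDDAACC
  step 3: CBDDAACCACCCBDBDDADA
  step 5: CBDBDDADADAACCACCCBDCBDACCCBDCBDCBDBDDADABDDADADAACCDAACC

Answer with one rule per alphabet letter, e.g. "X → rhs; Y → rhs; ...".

  step 2 ⇒ step 3: DACBDBDDAACC ⇒ C·BD·DA·AC·C·AC·C·C·BD·BD·DA·DA
    A ↦ BD
    B ↦ AC
    C ↦ DA
    D ↦ C

A->BD, B->AC, C->DA, D->C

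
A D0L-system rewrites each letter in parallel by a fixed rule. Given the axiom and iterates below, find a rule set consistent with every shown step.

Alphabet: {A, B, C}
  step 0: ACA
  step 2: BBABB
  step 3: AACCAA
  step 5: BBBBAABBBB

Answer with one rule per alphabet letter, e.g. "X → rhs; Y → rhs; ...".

A->CC, B->A, C->B

  step 2 ⇒ step 3: BBABB ⇒ A·A·CC·A·A
    A ↦ CC
    B ↦ A
    C ↦ B  (constrained at step 0)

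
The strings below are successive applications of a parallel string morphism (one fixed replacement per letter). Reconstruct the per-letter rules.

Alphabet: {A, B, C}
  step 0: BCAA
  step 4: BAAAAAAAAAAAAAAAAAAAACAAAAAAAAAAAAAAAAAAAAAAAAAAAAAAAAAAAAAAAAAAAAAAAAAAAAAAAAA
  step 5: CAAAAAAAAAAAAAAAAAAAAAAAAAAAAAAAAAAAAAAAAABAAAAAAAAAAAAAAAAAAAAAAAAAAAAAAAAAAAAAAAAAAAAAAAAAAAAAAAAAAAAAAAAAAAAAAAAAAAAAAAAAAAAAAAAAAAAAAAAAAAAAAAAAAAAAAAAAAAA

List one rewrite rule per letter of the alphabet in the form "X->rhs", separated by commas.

A->AA, B->CA, C->BAA

  step 4 ⇒ step 5: BAAAAAAAAAAAAAAAAAAAACAAAAAAAAAAAAAAAAAAAAAAAAAAAAAAAAAAAAAAAAAAAAAAAAAAAAAAAAA ⇒ CA·AA·AA·AA·AA·AA·AA·AA·AA·AA·AA·AA·AA·AA·AA·AA·AA·AA·AA·AA·AA·BAA·AA·AA·AA·AA·AA·AA·AA·AA·AA·AA·AA·AA·AA·AA·AA·AA·AA·AA·AA·AA·AA·AA·AA·AA·AA·AA·AA·AA·AA·AA·AA·AA·AA·AA·AA·AA·AA·AA·AA·AA·AA·AA·AA·AA·AA·AA·AA·AA·AA·AA·AA·AA·AA·AA·AA·AA·AA
    A ↦ AA
    B ↦ CA
    C ↦ BAA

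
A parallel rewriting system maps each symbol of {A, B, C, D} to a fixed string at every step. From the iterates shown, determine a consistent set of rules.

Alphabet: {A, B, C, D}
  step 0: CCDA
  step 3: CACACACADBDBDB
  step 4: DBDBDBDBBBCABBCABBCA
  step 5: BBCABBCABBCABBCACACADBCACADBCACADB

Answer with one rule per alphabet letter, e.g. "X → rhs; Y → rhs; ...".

A->B, B->CA, C->D, D->BB

  step 4 ⇒ step 5: DBDBDBDBBBCABBCABBCA ⇒ BB·CA·BB·CA·BB·CA·BB·CA·CA·CA·D·B·CA·CA·D·B·CA·CA·D·B
    A ↦ B
    B ↦ CA
    C ↦ D
    D ↦ BB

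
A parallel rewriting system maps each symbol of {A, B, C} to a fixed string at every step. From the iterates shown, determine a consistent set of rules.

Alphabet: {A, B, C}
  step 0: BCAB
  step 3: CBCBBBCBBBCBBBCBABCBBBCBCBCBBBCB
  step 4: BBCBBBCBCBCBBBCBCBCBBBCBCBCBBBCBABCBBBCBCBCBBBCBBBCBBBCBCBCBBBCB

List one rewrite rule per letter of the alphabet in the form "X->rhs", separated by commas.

  step 3 ⇒ step 4: CBCBBBCBBBCBBBCBABCBBBCBCBCBBBCB ⇒ BB·CB·BB·CB·CB·CB·BB·CB·CB·CB·BB·CB·CB·CB·BB·CB·AB·CB·BB·CB·CB·CB·BB·CB·BB·CB·BB·CB·CB·CB·BB·CB
    A ↦ AB
    B ↦ CB
    C ↦ BB

A->AB, B->CB, C->BB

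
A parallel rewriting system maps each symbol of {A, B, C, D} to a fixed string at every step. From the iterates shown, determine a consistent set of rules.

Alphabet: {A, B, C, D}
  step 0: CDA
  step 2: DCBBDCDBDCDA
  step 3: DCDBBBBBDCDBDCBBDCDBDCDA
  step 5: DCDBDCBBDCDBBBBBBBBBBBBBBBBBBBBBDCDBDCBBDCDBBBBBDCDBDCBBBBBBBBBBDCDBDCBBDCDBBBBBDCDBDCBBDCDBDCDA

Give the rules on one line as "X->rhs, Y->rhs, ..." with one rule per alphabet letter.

A->DA, B->BB, C->DB, D->DC

  step 2 ⇒ step 3: DCBBDCDBDCDA ⇒ DC·DB·BB·BB·DC·DB·DC·BB·DC·DB·DC·DA
    A ↦ DA
    B ↦ BB
    C ↦ DB
    D ↦ DC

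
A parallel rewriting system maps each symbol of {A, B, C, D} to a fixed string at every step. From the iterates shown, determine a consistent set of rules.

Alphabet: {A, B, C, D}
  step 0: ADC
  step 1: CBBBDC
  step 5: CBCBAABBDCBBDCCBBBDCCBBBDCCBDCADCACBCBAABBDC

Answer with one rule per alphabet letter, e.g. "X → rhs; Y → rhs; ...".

  step 0 ⇒ step 1: ADC ⇒ CB·BB·DC
    A ↦ CB
    C ↦ DC
    D ↦ BB
    B ↦ A  (constrained at step 1)

A->CB, B->A, C->DC, D->BB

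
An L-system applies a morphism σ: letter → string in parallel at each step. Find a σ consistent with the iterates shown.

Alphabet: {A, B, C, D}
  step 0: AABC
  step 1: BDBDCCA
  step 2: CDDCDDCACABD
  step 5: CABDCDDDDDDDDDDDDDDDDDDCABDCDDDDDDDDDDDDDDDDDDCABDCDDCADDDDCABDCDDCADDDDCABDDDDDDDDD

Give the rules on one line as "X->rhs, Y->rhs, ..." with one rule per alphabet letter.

  step 1 ⇒ step 2: BDBDCCA ⇒ C·DD·C·DD·CA·CA·BD
    A ↦ BD
    B ↦ C
    C ↦ CA
    D ↦ DD

A->BD, B->C, C->CA, D->DD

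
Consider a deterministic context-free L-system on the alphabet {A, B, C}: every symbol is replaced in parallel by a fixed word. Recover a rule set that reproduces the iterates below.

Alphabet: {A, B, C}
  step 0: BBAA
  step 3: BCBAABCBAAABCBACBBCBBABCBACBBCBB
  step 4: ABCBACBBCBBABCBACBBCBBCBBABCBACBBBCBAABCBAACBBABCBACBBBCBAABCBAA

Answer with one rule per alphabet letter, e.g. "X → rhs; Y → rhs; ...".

  step 3 ⇒ step 4: BCBAABCBAAABCBACBBCBBABCBACBBCBB ⇒ A·BCB·A·CBB·CBB·A·BCB·A·CBB·CBB·CBB·A·BCB·A·CBB·BCB·A·A·BCB·A·A·CBB·A·BCB·A·CBB·BCB·A·A·BCB·A·A
    A ↦ CBB
    B ↦ A
    C ↦ BCB

A->CBB, B->A, C->BCB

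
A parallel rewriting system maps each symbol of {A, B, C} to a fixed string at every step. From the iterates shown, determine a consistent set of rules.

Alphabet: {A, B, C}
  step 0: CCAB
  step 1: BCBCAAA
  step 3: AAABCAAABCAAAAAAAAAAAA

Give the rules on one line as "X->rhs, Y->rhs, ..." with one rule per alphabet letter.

A->AA, B->A, C->BC

  step 0 ⇒ step 1: CCAB ⇒ BC·BC·AA·A
    A ↦ AA
    B ↦ A
    C ↦ BC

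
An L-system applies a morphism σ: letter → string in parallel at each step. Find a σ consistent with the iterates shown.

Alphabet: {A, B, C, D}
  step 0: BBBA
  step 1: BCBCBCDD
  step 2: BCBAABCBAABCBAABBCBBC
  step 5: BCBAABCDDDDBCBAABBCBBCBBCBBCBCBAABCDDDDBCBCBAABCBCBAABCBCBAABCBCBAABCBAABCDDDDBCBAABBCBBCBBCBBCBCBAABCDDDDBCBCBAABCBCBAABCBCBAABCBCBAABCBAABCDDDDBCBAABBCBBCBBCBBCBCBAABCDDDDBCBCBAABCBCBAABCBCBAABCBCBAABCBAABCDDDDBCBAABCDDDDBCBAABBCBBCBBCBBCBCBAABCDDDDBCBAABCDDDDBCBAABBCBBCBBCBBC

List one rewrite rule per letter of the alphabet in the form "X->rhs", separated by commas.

  step 1 ⇒ step 2: BCBCBCDD ⇒ BC·BAA·BC·BAA·BC·BAA·BBC·BBC
    B ↦ BC
    C ↦ BAA
    D ↦ BBC
  step 0 ⇒ step 1: BBBA ⇒ BC·BC·BC·DD
    A ↦ DD

A->DD, B->BC, C->BAA, D->BBC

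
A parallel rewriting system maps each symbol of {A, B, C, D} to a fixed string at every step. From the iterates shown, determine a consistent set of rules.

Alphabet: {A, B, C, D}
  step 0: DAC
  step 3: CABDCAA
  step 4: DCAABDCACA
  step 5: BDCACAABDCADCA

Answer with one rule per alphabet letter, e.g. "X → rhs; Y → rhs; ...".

A->CA, B->A, C->D, D->B

  step 4 ⇒ step 5: DCAABDCACA ⇒ B·D·CA·CA·A·B·D·CA·D·CA
    A ↦ CA
    B ↦ A
    C ↦ D
    D ↦ B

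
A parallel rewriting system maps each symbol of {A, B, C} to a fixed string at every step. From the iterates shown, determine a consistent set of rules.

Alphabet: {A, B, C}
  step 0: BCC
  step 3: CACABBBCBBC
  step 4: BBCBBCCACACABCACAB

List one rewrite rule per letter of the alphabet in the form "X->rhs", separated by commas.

  step 3 ⇒ step 4: CACABBBCBBC ⇒ B·BC·B·BC·CA·CA·CA·B·CA·CA·B
    A ↦ BC
    B ↦ CA
    C ↦ B

A->BC, B->CA, C->B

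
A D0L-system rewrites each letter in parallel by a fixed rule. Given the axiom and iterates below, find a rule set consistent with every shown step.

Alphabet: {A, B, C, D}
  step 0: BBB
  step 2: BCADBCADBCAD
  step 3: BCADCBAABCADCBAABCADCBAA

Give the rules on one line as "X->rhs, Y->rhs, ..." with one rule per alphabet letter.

  step 2 ⇒ step 3: BCADBCADBCAD ⇒ BC·AD·CB·AA·BC·AD·CB·AA·BC·AD·CB·AA
    A ↦ CB
    B ↦ BC
    C ↦ AD
    D ↦ AA

A->CB, B->BC, C->AD, D->AA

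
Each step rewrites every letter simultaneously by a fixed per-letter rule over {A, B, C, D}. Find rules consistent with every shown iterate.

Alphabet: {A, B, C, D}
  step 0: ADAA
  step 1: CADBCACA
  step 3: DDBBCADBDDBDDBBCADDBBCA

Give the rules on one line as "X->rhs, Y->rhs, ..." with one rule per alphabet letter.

  step 0 ⇒ step 1: ADAA ⇒ CA·DB·CA·CA
    A ↦ CA
    D ↦ DB
    B ↦ D  (constrained at step 1)
    C ↦ BB  (constrained at step 1)

A->CA, B->D, C->BB, D->DB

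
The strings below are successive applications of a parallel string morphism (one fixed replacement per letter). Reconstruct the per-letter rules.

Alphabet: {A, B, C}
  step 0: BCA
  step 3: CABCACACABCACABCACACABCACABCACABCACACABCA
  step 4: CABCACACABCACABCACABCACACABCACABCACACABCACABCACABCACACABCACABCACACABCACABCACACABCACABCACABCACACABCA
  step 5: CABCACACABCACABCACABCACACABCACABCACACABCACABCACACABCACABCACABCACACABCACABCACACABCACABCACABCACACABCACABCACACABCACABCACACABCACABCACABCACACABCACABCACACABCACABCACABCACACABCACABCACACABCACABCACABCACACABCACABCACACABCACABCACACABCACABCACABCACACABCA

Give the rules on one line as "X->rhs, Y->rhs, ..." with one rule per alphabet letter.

  step 4 ⇒ step 5: CABCACACABCACABCACABCACACABCACABCACACABCACABCACABCACACABCACABCACACABCACABCACACABCACABCACABCACACABCA ⇒ CA·BCA·CA·CA·BCA·CA·BCA·CA·BCA·CA·CA·BCA·CA·BCA·CA·CA·BCA·CA·BCA·CA·CA·BCA·CA·BCA·CA·BCA·CA·CA·BCA·CA·BCA·CA·CA·BCA·CA·BCA·CA·BCA·CA·CA·BCA·CA·BCA·CA·CA·BCA·CA·BCA·CA·CA·BCA·CA·BCA·CA·BCA·CA·CA·BCA·CA·BCA·CA·CA·BCA·CA·BCA·CA·BCA·CA·CA·BCA·CA·BCA·CA·CA·BCA·CA·BCA·CA·BCA·CA·CA·BCA·CA·BCA·CA·CA·BCA·CA·BCA·CA·CA·BCA·CA·BCA·CA·BCA·CA·CA·BCA
    A ↦ BCA
    B ↦ CA
    C ↦ CA

A->BCA, B->CA, C->CA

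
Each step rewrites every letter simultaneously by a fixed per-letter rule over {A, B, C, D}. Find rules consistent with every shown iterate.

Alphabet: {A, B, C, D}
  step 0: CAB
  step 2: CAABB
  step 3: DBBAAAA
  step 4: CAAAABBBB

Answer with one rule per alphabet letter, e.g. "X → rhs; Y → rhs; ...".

  step 3 ⇒ step 4: DBBAAAA ⇒ C·AA·AA·B·B·B·B
    A ↦ B
    B ↦ AA
    D ↦ C
  step 2 ⇒ step 3: CAABB ⇒ D·B·B·AA·AA
    C ↦ D

A->B, B->AA, C->D, D->C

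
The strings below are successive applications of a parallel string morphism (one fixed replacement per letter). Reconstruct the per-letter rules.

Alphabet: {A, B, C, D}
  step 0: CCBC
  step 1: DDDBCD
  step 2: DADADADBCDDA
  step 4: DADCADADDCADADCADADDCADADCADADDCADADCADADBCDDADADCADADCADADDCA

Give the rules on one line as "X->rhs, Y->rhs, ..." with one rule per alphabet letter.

  step 1 ⇒ step 2: DDDBCD ⇒ DA·DA·DA·DBC·D·DA
    B ↦ DBC
    C ↦ D
    D ↦ DA
    A ↦ DCA  (constrained at step 2)

A->DCA, B->DBC, C->D, D->DA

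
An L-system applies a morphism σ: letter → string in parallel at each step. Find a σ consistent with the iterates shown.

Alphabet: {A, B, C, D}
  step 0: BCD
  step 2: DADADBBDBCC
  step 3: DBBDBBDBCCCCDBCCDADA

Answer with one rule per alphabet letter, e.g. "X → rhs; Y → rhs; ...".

A->B, B->CC, C->DA, D->DB

  step 2 ⇒ step 3: DADADBBDBCC ⇒ DB·B·DB·B·DB·CC·CC·DB·CC·DA·DA
    A ↦ B
    B ↦ CC
    C ↦ DA
    D ↦ DB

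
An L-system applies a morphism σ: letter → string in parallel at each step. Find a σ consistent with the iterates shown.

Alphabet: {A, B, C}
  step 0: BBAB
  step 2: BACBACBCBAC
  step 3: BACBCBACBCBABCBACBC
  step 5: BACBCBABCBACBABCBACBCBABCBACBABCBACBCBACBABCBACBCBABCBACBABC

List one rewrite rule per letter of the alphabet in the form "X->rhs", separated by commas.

A->C, B->BA, C->BC

  step 2 ⇒ step 3: BACBACBCBAC ⇒ BA·C·BC·BA·C·BC·BA·BC·BA·C·BC
    A ↦ C
    B ↦ BA
    C ↦ BC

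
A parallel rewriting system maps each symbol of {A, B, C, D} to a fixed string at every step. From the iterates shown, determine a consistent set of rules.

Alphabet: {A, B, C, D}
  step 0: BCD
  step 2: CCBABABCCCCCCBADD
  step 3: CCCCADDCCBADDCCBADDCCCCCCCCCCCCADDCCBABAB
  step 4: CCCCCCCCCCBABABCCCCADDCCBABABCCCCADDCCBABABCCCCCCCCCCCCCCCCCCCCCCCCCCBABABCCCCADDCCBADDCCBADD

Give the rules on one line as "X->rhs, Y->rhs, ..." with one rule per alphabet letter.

  step 3 ⇒ step 4: CCCCADDCCBADDCCBADDCCCCCCCCCCCCADDCCBABAB ⇒ CC·CC·CC·CC·CCB·AB·AB·CC·CC·ADD·CCB·AB·AB·CC·CC·ADD·CCB·AB·AB·CC·CC·CC·CC·CC·CC·CC·CC·CC·CC·CC·CC·CCB·AB·AB·CC·CC·ADD·CCB·ADD·CCB·ADD
    A ↦ CCB
    B ↦ ADD
    C ↦ CC
    D ↦ AB

A->CCB, B->ADD, C->CC, D->AB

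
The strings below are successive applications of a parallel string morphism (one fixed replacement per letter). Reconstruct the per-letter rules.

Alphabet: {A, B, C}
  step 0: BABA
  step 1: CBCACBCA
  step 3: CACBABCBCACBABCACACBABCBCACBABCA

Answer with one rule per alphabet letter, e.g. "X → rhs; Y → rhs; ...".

  step 0 ⇒ step 1: BABA ⇒ CB·CA·CB·CA
    A ↦ CA
    B ↦ CB
    C ↦ AB  (constrained at step 1)

A->CA, B->CB, C->AB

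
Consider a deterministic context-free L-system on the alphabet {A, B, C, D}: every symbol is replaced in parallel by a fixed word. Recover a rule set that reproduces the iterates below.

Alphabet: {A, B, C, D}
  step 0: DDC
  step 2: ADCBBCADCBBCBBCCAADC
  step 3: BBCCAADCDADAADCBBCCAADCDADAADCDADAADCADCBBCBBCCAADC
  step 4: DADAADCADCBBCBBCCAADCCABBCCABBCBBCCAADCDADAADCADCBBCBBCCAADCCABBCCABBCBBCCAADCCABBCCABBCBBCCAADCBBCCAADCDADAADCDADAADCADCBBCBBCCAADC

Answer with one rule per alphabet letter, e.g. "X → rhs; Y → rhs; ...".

  step 3 ⇒ step 4: BBCCAADCDADAADCBBCCAADCDADAADCDADAADCADCBBCBBCCAADC ⇒ DA·DA·ADC·ADC·BBC·BBC·CA·ADC·CA·BBC·CA·BBC·BBC·CA·ADC·DA·DA·ADC·ADC·BBC·BBC·CA·ADC·CA·BBC·CA·BBC·BBC·CA·ADC·CA·BBC·CA·BBC·BBC·CA·ADC·BBC·CA·ADC·DA·DA·ADC·DA·DA·ADC·ADC·BBC·BBC·CA·ADC
    A ↦ BBC
    B ↦ DA
    C ↦ ADC
    D ↦ CA

A->BBC, B->DA, C->ADC, D->CA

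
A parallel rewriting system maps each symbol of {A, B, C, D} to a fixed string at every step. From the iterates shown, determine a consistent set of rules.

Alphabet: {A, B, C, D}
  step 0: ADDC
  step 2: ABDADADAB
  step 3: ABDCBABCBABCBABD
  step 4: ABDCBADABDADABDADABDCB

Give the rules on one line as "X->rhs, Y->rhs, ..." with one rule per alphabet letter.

A->AB, B->D, C->A, D->CB

  step 3 ⇒ step 4: ABDCBABCBABCBABD ⇒ AB·D·CB·A·D·AB·D·A·D·AB·D·A·D·AB·D·CB
    A ↦ AB
    B ↦ D
    C ↦ A
    D ↦ CB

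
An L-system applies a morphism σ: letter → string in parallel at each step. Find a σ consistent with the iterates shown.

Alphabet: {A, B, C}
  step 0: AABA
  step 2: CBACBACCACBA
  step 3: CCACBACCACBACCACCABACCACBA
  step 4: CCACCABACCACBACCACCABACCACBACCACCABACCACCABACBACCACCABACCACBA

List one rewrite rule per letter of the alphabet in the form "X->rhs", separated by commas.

  step 3 ⇒ step 4: CCACBACCACBACCACCABACCACBA ⇒ CCA·CCA·BA·CCA·C·BA·CCA·CCA·BA·CCA·C·BA·CCA·CCA·BA·CCA·CCA·BA·C·BA·CCA·CCA·BA·CCA·C·BA
    A ↦ BA
    B ↦ C
    C ↦ CCA

A->BA, B->C, C->CCA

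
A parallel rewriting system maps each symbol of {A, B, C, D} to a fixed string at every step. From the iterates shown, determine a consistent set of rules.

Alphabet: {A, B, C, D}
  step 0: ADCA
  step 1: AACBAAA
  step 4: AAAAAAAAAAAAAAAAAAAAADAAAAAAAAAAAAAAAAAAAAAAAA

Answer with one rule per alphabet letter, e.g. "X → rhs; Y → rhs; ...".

A->AA, B->D, C->A, D->CB

  step 0 ⇒ step 1: ADCA ⇒ AA·CB·A·AA
    A ↦ AA
    C ↦ A
    D ↦ CB
    B ↦ D  (constrained at step 1)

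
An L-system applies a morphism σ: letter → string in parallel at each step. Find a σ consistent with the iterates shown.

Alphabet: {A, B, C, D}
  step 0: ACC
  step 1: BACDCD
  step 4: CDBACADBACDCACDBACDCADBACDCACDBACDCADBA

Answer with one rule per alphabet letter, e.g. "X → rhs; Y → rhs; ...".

  step 0 ⇒ step 1: ACC ⇒ BA·CD·CD
    A ↦ BA
    C ↦ CD
    B ↦ D  (constrained at step 1)
    D ↦ CA  (constrained at step 1)

A->BA, B->D, C->CD, D->CA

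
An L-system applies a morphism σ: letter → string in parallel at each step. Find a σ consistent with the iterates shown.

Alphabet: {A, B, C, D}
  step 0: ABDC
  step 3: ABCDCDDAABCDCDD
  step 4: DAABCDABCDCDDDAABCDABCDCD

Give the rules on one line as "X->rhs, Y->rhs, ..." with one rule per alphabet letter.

A->D, B->A, C->AB, D->CD

  step 3 ⇒ step 4: ABCDCDDAABCDCDD ⇒ D·A·AB·CD·AB·CD·CD·D·D·A·AB·CD·AB·CD·CD
    A ↦ D
    B ↦ A
    C ↦ AB
    D ↦ CD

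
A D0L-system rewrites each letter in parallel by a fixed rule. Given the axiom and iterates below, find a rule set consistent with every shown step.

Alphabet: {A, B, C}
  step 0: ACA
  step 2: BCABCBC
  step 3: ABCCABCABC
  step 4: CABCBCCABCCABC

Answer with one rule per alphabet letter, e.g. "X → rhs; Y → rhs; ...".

A->C, B->A, C->BC

  step 3 ⇒ step 4: ABCCABCABC ⇒ C·A·BC·BC·C·A·BC·C·A·BC
    A ↦ C
    B ↦ A
    C ↦ BC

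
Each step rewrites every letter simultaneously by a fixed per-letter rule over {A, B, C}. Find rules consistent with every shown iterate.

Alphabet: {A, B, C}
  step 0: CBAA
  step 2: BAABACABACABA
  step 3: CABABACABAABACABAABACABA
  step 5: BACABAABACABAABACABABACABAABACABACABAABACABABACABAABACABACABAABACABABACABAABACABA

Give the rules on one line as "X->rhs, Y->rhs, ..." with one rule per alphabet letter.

A->BA, B->CA, C->A

  step 2 ⇒ step 3: BAABACABACABA ⇒ CA·BA·BA·CA·BA·A·BA·CA·BA·A·BA·CA·BA
    A ↦ BA
    B ↦ CA
    C ↦ A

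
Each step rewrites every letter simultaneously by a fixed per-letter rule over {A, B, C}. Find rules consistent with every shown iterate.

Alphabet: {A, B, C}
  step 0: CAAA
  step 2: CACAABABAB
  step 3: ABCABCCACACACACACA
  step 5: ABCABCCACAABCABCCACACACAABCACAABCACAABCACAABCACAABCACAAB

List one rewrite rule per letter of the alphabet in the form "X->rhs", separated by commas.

  step 2 ⇒ step 3: CACAABABAB ⇒ AB·C·AB·C·C·ACA·C·ACA·C·ACA
    A ↦ C
    B ↦ ACA
    C ↦ AB

A->C, B->ACA, C->AB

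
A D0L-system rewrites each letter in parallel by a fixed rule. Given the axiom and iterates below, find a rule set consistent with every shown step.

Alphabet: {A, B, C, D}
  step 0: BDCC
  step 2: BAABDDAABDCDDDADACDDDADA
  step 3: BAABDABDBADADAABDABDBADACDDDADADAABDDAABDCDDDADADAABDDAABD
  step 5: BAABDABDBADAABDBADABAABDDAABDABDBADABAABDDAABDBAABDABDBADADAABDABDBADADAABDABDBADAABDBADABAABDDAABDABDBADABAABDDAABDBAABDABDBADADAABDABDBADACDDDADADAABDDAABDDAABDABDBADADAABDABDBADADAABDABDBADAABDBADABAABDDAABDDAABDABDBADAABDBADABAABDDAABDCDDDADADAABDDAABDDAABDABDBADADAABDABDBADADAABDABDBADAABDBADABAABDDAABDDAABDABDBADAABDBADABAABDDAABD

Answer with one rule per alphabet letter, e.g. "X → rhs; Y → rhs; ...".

A->ABD, B->BA, C->CDD, D->DA

  step 2 ⇒ step 3: BAABDDAABDCDDDADACDDDADA ⇒ BA·ABD·ABD·BA·DA·DA·ABD·ABD·BA·DA·CDD·DA·DA·DA·ABD·DA·ABD·CDD·DA·DA·DA·ABD·DA·ABD
    A ↦ ABD
    B ↦ BA
    C ↦ CDD
    D ↦ DA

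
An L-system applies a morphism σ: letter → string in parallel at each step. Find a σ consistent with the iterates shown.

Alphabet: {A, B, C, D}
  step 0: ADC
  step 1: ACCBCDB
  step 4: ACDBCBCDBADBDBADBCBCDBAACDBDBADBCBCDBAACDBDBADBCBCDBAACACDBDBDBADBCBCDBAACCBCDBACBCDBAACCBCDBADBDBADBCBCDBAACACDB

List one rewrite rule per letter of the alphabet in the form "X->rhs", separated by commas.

  step 0 ⇒ step 1: ADC ⇒ AC·CBC·DB
    A ↦ AC
    C ↦ DB
    D ↦ CBC
    B ↦ DBA  (constrained at step 1)

A->AC, B->DBA, C->DB, D->CBC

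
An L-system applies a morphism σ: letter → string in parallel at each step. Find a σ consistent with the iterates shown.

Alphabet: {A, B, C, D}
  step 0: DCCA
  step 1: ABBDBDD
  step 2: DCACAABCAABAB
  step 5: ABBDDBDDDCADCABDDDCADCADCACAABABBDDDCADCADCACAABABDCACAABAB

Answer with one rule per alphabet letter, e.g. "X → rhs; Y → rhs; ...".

  step 1 ⇒ step 2: ABBDBDD ⇒ D·CA·CA·AB·CA·AB·AB
    A ↦ D
    B ↦ CA
    D ↦ AB
  step 0 ⇒ step 1: DCCA ⇒ AB·BD·BD·D
    C ↦ BD

A->D, B->CA, C->BD, D->AB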